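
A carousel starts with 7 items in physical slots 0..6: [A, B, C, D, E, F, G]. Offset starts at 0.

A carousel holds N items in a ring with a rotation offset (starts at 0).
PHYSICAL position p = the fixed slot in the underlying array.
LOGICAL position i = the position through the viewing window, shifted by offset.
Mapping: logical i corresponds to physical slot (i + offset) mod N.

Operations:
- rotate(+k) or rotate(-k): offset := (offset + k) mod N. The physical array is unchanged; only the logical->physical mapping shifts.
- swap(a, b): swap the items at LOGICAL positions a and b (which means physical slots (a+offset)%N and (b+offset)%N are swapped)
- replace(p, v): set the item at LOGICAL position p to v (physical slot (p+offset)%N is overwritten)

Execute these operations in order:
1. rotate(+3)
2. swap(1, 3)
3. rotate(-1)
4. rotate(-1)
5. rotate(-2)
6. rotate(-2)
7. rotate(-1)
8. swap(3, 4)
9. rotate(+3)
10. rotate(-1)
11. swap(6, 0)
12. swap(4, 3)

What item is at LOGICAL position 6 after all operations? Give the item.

Answer: F

Derivation:
After op 1 (rotate(+3)): offset=3, physical=[A,B,C,D,E,F,G], logical=[D,E,F,G,A,B,C]
After op 2 (swap(1, 3)): offset=3, physical=[A,B,C,D,G,F,E], logical=[D,G,F,E,A,B,C]
After op 3 (rotate(-1)): offset=2, physical=[A,B,C,D,G,F,E], logical=[C,D,G,F,E,A,B]
After op 4 (rotate(-1)): offset=1, physical=[A,B,C,D,G,F,E], logical=[B,C,D,G,F,E,A]
After op 5 (rotate(-2)): offset=6, physical=[A,B,C,D,G,F,E], logical=[E,A,B,C,D,G,F]
After op 6 (rotate(-2)): offset=4, physical=[A,B,C,D,G,F,E], logical=[G,F,E,A,B,C,D]
After op 7 (rotate(-1)): offset=3, physical=[A,B,C,D,G,F,E], logical=[D,G,F,E,A,B,C]
After op 8 (swap(3, 4)): offset=3, physical=[E,B,C,D,G,F,A], logical=[D,G,F,A,E,B,C]
After op 9 (rotate(+3)): offset=6, physical=[E,B,C,D,G,F,A], logical=[A,E,B,C,D,G,F]
After op 10 (rotate(-1)): offset=5, physical=[E,B,C,D,G,F,A], logical=[F,A,E,B,C,D,G]
After op 11 (swap(6, 0)): offset=5, physical=[E,B,C,D,F,G,A], logical=[G,A,E,B,C,D,F]
After op 12 (swap(4, 3)): offset=5, physical=[E,C,B,D,F,G,A], logical=[G,A,E,C,B,D,F]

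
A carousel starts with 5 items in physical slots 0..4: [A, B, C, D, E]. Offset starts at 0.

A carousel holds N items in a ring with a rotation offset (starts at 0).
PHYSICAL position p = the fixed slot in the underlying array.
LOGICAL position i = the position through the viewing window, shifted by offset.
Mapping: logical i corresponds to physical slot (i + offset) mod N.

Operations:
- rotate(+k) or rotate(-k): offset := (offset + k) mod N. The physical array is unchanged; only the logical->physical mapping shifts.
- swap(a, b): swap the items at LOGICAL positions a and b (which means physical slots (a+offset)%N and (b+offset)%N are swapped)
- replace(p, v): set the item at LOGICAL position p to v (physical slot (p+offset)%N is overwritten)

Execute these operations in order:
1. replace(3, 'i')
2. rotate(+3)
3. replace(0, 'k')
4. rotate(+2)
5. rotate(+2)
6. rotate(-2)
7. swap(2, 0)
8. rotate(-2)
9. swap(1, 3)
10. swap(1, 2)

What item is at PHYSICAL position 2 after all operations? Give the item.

Answer: A

Derivation:
After op 1 (replace(3, 'i')): offset=0, physical=[A,B,C,i,E], logical=[A,B,C,i,E]
After op 2 (rotate(+3)): offset=3, physical=[A,B,C,i,E], logical=[i,E,A,B,C]
After op 3 (replace(0, 'k')): offset=3, physical=[A,B,C,k,E], logical=[k,E,A,B,C]
After op 4 (rotate(+2)): offset=0, physical=[A,B,C,k,E], logical=[A,B,C,k,E]
After op 5 (rotate(+2)): offset=2, physical=[A,B,C,k,E], logical=[C,k,E,A,B]
After op 6 (rotate(-2)): offset=0, physical=[A,B,C,k,E], logical=[A,B,C,k,E]
After op 7 (swap(2, 0)): offset=0, physical=[C,B,A,k,E], logical=[C,B,A,k,E]
After op 8 (rotate(-2)): offset=3, physical=[C,B,A,k,E], logical=[k,E,C,B,A]
After op 9 (swap(1, 3)): offset=3, physical=[C,E,A,k,B], logical=[k,B,C,E,A]
After op 10 (swap(1, 2)): offset=3, physical=[B,E,A,k,C], logical=[k,C,B,E,A]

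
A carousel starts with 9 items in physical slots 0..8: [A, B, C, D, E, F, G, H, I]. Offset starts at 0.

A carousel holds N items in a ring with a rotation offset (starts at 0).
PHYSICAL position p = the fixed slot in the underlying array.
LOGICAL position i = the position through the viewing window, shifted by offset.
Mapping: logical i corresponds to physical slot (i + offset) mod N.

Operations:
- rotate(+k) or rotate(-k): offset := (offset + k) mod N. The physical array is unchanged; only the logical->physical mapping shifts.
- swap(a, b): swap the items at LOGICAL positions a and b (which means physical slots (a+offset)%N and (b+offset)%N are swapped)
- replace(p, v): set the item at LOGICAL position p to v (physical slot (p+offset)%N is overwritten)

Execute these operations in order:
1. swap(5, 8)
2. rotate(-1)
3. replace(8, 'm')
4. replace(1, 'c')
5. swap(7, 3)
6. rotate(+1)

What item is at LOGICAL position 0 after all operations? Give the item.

After op 1 (swap(5, 8)): offset=0, physical=[A,B,C,D,E,I,G,H,F], logical=[A,B,C,D,E,I,G,H,F]
After op 2 (rotate(-1)): offset=8, physical=[A,B,C,D,E,I,G,H,F], logical=[F,A,B,C,D,E,I,G,H]
After op 3 (replace(8, 'm')): offset=8, physical=[A,B,C,D,E,I,G,m,F], logical=[F,A,B,C,D,E,I,G,m]
After op 4 (replace(1, 'c')): offset=8, physical=[c,B,C,D,E,I,G,m,F], logical=[F,c,B,C,D,E,I,G,m]
After op 5 (swap(7, 3)): offset=8, physical=[c,B,G,D,E,I,C,m,F], logical=[F,c,B,G,D,E,I,C,m]
After op 6 (rotate(+1)): offset=0, physical=[c,B,G,D,E,I,C,m,F], logical=[c,B,G,D,E,I,C,m,F]

Answer: c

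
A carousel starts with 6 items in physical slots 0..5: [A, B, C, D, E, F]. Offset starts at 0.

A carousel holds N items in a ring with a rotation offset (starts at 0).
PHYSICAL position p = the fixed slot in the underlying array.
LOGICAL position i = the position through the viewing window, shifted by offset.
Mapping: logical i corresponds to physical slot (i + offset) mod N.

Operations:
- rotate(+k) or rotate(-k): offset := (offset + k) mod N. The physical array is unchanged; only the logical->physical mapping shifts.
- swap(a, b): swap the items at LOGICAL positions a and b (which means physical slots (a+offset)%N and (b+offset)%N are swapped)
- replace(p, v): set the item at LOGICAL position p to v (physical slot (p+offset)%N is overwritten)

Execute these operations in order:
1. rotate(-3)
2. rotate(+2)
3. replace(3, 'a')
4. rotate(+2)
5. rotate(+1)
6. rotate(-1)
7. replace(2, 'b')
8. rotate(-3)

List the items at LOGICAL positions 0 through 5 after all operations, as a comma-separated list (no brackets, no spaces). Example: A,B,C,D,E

After op 1 (rotate(-3)): offset=3, physical=[A,B,C,D,E,F], logical=[D,E,F,A,B,C]
After op 2 (rotate(+2)): offset=5, physical=[A,B,C,D,E,F], logical=[F,A,B,C,D,E]
After op 3 (replace(3, 'a')): offset=5, physical=[A,B,a,D,E,F], logical=[F,A,B,a,D,E]
After op 4 (rotate(+2)): offset=1, physical=[A,B,a,D,E,F], logical=[B,a,D,E,F,A]
After op 5 (rotate(+1)): offset=2, physical=[A,B,a,D,E,F], logical=[a,D,E,F,A,B]
After op 6 (rotate(-1)): offset=1, physical=[A,B,a,D,E,F], logical=[B,a,D,E,F,A]
After op 7 (replace(2, 'b')): offset=1, physical=[A,B,a,b,E,F], logical=[B,a,b,E,F,A]
After op 8 (rotate(-3)): offset=4, physical=[A,B,a,b,E,F], logical=[E,F,A,B,a,b]

Answer: E,F,A,B,a,b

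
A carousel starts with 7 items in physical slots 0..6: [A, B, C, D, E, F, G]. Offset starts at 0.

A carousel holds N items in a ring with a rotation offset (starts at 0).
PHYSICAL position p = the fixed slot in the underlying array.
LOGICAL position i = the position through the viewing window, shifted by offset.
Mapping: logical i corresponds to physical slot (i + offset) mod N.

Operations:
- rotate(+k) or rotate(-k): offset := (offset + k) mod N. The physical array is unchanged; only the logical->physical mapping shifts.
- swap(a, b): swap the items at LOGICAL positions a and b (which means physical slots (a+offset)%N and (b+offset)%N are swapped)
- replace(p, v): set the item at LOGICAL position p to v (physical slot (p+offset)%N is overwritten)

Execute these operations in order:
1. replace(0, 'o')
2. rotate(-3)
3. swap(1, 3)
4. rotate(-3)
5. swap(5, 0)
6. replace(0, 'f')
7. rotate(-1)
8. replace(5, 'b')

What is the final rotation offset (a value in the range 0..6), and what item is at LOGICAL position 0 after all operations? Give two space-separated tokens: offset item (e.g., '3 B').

After op 1 (replace(0, 'o')): offset=0, physical=[o,B,C,D,E,F,G], logical=[o,B,C,D,E,F,G]
After op 2 (rotate(-3)): offset=4, physical=[o,B,C,D,E,F,G], logical=[E,F,G,o,B,C,D]
After op 3 (swap(1, 3)): offset=4, physical=[F,B,C,D,E,o,G], logical=[E,o,G,F,B,C,D]
After op 4 (rotate(-3)): offset=1, physical=[F,B,C,D,E,o,G], logical=[B,C,D,E,o,G,F]
After op 5 (swap(5, 0)): offset=1, physical=[F,G,C,D,E,o,B], logical=[G,C,D,E,o,B,F]
After op 6 (replace(0, 'f')): offset=1, physical=[F,f,C,D,E,o,B], logical=[f,C,D,E,o,B,F]
After op 7 (rotate(-1)): offset=0, physical=[F,f,C,D,E,o,B], logical=[F,f,C,D,E,o,B]
After op 8 (replace(5, 'b')): offset=0, physical=[F,f,C,D,E,b,B], logical=[F,f,C,D,E,b,B]

Answer: 0 F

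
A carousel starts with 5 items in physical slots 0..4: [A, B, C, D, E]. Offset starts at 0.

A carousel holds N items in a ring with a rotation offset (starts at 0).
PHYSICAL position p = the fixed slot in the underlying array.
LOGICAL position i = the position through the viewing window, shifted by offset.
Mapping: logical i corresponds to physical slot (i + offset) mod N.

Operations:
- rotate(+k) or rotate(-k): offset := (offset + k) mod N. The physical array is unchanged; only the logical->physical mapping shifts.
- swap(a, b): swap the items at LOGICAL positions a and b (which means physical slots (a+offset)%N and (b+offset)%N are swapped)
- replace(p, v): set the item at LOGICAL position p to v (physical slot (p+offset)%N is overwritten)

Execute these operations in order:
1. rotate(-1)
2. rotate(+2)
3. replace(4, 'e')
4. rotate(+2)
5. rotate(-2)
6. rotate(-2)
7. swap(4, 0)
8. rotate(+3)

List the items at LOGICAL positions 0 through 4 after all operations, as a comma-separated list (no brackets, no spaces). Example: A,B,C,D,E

After op 1 (rotate(-1)): offset=4, physical=[A,B,C,D,E], logical=[E,A,B,C,D]
After op 2 (rotate(+2)): offset=1, physical=[A,B,C,D,E], logical=[B,C,D,E,A]
After op 3 (replace(4, 'e')): offset=1, physical=[e,B,C,D,E], logical=[B,C,D,E,e]
After op 4 (rotate(+2)): offset=3, physical=[e,B,C,D,E], logical=[D,E,e,B,C]
After op 5 (rotate(-2)): offset=1, physical=[e,B,C,D,E], logical=[B,C,D,E,e]
After op 6 (rotate(-2)): offset=4, physical=[e,B,C,D,E], logical=[E,e,B,C,D]
After op 7 (swap(4, 0)): offset=4, physical=[e,B,C,E,D], logical=[D,e,B,C,E]
After op 8 (rotate(+3)): offset=2, physical=[e,B,C,E,D], logical=[C,E,D,e,B]

Answer: C,E,D,e,B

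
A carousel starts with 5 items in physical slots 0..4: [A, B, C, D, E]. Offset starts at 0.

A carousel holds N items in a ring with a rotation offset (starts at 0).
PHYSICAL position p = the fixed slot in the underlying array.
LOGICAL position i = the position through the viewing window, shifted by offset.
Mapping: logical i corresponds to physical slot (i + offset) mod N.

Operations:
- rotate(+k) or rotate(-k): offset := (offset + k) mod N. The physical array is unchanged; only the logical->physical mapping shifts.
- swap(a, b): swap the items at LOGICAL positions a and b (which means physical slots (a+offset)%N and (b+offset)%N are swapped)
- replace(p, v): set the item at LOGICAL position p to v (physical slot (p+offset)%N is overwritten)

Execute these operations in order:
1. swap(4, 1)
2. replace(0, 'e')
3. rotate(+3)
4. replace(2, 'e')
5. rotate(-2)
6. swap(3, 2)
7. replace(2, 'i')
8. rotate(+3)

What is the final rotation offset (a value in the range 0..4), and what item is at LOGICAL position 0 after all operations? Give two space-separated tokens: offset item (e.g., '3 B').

After op 1 (swap(4, 1)): offset=0, physical=[A,E,C,D,B], logical=[A,E,C,D,B]
After op 2 (replace(0, 'e')): offset=0, physical=[e,E,C,D,B], logical=[e,E,C,D,B]
After op 3 (rotate(+3)): offset=3, physical=[e,E,C,D,B], logical=[D,B,e,E,C]
After op 4 (replace(2, 'e')): offset=3, physical=[e,E,C,D,B], logical=[D,B,e,E,C]
After op 5 (rotate(-2)): offset=1, physical=[e,E,C,D,B], logical=[E,C,D,B,e]
After op 6 (swap(3, 2)): offset=1, physical=[e,E,C,B,D], logical=[E,C,B,D,e]
After op 7 (replace(2, 'i')): offset=1, physical=[e,E,C,i,D], logical=[E,C,i,D,e]
After op 8 (rotate(+3)): offset=4, physical=[e,E,C,i,D], logical=[D,e,E,C,i]

Answer: 4 D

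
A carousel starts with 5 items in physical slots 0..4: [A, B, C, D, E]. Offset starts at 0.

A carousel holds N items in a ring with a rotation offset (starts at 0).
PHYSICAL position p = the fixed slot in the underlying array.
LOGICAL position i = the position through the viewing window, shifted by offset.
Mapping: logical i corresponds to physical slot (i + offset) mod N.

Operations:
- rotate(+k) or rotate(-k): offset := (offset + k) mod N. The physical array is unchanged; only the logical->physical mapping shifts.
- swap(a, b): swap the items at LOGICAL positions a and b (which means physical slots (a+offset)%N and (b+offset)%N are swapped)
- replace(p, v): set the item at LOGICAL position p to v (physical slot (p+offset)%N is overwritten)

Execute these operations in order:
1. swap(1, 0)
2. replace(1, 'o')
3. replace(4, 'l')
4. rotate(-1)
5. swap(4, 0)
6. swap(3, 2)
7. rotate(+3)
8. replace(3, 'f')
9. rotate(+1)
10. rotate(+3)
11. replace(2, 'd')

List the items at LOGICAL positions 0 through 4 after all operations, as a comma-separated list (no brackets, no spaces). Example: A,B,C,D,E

After op 1 (swap(1, 0)): offset=0, physical=[B,A,C,D,E], logical=[B,A,C,D,E]
After op 2 (replace(1, 'o')): offset=0, physical=[B,o,C,D,E], logical=[B,o,C,D,E]
After op 3 (replace(4, 'l')): offset=0, physical=[B,o,C,D,l], logical=[B,o,C,D,l]
After op 4 (rotate(-1)): offset=4, physical=[B,o,C,D,l], logical=[l,B,o,C,D]
After op 5 (swap(4, 0)): offset=4, physical=[B,o,C,l,D], logical=[D,B,o,C,l]
After op 6 (swap(3, 2)): offset=4, physical=[B,C,o,l,D], logical=[D,B,C,o,l]
After op 7 (rotate(+3)): offset=2, physical=[B,C,o,l,D], logical=[o,l,D,B,C]
After op 8 (replace(3, 'f')): offset=2, physical=[f,C,o,l,D], logical=[o,l,D,f,C]
After op 9 (rotate(+1)): offset=3, physical=[f,C,o,l,D], logical=[l,D,f,C,o]
After op 10 (rotate(+3)): offset=1, physical=[f,C,o,l,D], logical=[C,o,l,D,f]
After op 11 (replace(2, 'd')): offset=1, physical=[f,C,o,d,D], logical=[C,o,d,D,f]

Answer: C,o,d,D,f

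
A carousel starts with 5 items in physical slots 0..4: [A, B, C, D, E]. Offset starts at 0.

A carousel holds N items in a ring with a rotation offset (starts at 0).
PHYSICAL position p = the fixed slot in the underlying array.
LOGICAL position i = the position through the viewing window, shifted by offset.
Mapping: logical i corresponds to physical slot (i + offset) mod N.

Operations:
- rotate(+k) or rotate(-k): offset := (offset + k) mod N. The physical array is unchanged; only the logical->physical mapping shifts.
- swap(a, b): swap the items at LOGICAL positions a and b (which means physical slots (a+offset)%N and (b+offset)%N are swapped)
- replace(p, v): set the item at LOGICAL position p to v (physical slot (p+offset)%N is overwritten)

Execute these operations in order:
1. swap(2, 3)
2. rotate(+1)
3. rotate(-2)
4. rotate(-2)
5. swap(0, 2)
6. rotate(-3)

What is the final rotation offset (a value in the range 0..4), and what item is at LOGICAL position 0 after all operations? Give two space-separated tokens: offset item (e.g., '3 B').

After op 1 (swap(2, 3)): offset=0, physical=[A,B,D,C,E], logical=[A,B,D,C,E]
After op 2 (rotate(+1)): offset=1, physical=[A,B,D,C,E], logical=[B,D,C,E,A]
After op 3 (rotate(-2)): offset=4, physical=[A,B,D,C,E], logical=[E,A,B,D,C]
After op 4 (rotate(-2)): offset=2, physical=[A,B,D,C,E], logical=[D,C,E,A,B]
After op 5 (swap(0, 2)): offset=2, physical=[A,B,E,C,D], logical=[E,C,D,A,B]
After op 6 (rotate(-3)): offset=4, physical=[A,B,E,C,D], logical=[D,A,B,E,C]

Answer: 4 D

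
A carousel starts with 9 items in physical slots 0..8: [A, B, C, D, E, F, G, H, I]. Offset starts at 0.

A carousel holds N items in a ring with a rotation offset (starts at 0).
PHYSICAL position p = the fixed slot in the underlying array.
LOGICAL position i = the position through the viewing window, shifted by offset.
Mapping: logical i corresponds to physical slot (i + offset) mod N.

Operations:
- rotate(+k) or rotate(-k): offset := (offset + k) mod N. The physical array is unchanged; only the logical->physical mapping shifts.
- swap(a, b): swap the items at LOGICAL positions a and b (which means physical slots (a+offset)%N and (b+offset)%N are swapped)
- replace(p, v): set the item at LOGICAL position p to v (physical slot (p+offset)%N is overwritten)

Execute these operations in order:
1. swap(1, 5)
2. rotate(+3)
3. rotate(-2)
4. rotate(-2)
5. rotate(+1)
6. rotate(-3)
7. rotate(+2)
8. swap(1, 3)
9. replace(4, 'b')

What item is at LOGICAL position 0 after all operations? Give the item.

Answer: I

Derivation:
After op 1 (swap(1, 5)): offset=0, physical=[A,F,C,D,E,B,G,H,I], logical=[A,F,C,D,E,B,G,H,I]
After op 2 (rotate(+3)): offset=3, physical=[A,F,C,D,E,B,G,H,I], logical=[D,E,B,G,H,I,A,F,C]
After op 3 (rotate(-2)): offset=1, physical=[A,F,C,D,E,B,G,H,I], logical=[F,C,D,E,B,G,H,I,A]
After op 4 (rotate(-2)): offset=8, physical=[A,F,C,D,E,B,G,H,I], logical=[I,A,F,C,D,E,B,G,H]
After op 5 (rotate(+1)): offset=0, physical=[A,F,C,D,E,B,G,H,I], logical=[A,F,C,D,E,B,G,H,I]
After op 6 (rotate(-3)): offset=6, physical=[A,F,C,D,E,B,G,H,I], logical=[G,H,I,A,F,C,D,E,B]
After op 7 (rotate(+2)): offset=8, physical=[A,F,C,D,E,B,G,H,I], logical=[I,A,F,C,D,E,B,G,H]
After op 8 (swap(1, 3)): offset=8, physical=[C,F,A,D,E,B,G,H,I], logical=[I,C,F,A,D,E,B,G,H]
After op 9 (replace(4, 'b')): offset=8, physical=[C,F,A,b,E,B,G,H,I], logical=[I,C,F,A,b,E,B,G,H]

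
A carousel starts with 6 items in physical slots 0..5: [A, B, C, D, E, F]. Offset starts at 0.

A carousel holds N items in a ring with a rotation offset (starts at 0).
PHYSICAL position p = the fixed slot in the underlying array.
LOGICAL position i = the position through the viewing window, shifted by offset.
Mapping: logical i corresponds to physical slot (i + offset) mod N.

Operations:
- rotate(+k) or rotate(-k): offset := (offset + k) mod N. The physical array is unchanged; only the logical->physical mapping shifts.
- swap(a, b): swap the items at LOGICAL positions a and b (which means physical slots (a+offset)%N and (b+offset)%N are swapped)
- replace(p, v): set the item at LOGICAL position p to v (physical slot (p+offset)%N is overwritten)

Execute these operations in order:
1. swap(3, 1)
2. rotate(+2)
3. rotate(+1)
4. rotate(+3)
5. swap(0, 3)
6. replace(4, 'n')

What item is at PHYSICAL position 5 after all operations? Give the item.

After op 1 (swap(3, 1)): offset=0, physical=[A,D,C,B,E,F], logical=[A,D,C,B,E,F]
After op 2 (rotate(+2)): offset=2, physical=[A,D,C,B,E,F], logical=[C,B,E,F,A,D]
After op 3 (rotate(+1)): offset=3, physical=[A,D,C,B,E,F], logical=[B,E,F,A,D,C]
After op 4 (rotate(+3)): offset=0, physical=[A,D,C,B,E,F], logical=[A,D,C,B,E,F]
After op 5 (swap(0, 3)): offset=0, physical=[B,D,C,A,E,F], logical=[B,D,C,A,E,F]
After op 6 (replace(4, 'n')): offset=0, physical=[B,D,C,A,n,F], logical=[B,D,C,A,n,F]

Answer: F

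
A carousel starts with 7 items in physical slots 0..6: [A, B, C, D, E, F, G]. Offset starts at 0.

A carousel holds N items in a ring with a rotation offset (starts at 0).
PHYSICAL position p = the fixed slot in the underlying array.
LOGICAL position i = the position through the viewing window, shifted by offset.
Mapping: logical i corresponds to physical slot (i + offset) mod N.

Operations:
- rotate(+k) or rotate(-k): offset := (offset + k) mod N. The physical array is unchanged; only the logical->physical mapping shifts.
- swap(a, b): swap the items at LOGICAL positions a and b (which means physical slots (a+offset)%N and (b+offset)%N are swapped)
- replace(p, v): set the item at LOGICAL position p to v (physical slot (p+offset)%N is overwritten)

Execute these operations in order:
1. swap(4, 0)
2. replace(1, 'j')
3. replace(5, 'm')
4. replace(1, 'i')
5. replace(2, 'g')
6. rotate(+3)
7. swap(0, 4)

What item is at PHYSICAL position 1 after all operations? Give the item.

After op 1 (swap(4, 0)): offset=0, physical=[E,B,C,D,A,F,G], logical=[E,B,C,D,A,F,G]
After op 2 (replace(1, 'j')): offset=0, physical=[E,j,C,D,A,F,G], logical=[E,j,C,D,A,F,G]
After op 3 (replace(5, 'm')): offset=0, physical=[E,j,C,D,A,m,G], logical=[E,j,C,D,A,m,G]
After op 4 (replace(1, 'i')): offset=0, physical=[E,i,C,D,A,m,G], logical=[E,i,C,D,A,m,G]
After op 5 (replace(2, 'g')): offset=0, physical=[E,i,g,D,A,m,G], logical=[E,i,g,D,A,m,G]
After op 6 (rotate(+3)): offset=3, physical=[E,i,g,D,A,m,G], logical=[D,A,m,G,E,i,g]
After op 7 (swap(0, 4)): offset=3, physical=[D,i,g,E,A,m,G], logical=[E,A,m,G,D,i,g]

Answer: i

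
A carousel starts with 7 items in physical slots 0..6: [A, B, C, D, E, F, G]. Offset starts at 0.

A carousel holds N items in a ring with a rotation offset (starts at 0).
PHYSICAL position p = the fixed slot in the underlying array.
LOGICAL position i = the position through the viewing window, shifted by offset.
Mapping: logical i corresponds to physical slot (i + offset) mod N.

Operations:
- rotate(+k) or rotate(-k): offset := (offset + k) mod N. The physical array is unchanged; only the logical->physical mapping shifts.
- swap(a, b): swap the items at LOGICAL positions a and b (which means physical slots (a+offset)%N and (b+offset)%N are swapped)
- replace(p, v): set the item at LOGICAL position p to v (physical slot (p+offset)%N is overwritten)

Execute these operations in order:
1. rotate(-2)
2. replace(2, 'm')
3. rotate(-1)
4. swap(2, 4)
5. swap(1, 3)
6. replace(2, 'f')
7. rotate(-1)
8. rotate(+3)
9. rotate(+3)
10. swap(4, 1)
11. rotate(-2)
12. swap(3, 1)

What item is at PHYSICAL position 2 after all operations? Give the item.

After op 1 (rotate(-2)): offset=5, physical=[A,B,C,D,E,F,G], logical=[F,G,A,B,C,D,E]
After op 2 (replace(2, 'm')): offset=5, physical=[m,B,C,D,E,F,G], logical=[F,G,m,B,C,D,E]
After op 3 (rotate(-1)): offset=4, physical=[m,B,C,D,E,F,G], logical=[E,F,G,m,B,C,D]
After op 4 (swap(2, 4)): offset=4, physical=[m,G,C,D,E,F,B], logical=[E,F,B,m,G,C,D]
After op 5 (swap(1, 3)): offset=4, physical=[F,G,C,D,E,m,B], logical=[E,m,B,F,G,C,D]
After op 6 (replace(2, 'f')): offset=4, physical=[F,G,C,D,E,m,f], logical=[E,m,f,F,G,C,D]
After op 7 (rotate(-1)): offset=3, physical=[F,G,C,D,E,m,f], logical=[D,E,m,f,F,G,C]
After op 8 (rotate(+3)): offset=6, physical=[F,G,C,D,E,m,f], logical=[f,F,G,C,D,E,m]
After op 9 (rotate(+3)): offset=2, physical=[F,G,C,D,E,m,f], logical=[C,D,E,m,f,F,G]
After op 10 (swap(4, 1)): offset=2, physical=[F,G,C,f,E,m,D], logical=[C,f,E,m,D,F,G]
After op 11 (rotate(-2)): offset=0, physical=[F,G,C,f,E,m,D], logical=[F,G,C,f,E,m,D]
After op 12 (swap(3, 1)): offset=0, physical=[F,f,C,G,E,m,D], logical=[F,f,C,G,E,m,D]

Answer: C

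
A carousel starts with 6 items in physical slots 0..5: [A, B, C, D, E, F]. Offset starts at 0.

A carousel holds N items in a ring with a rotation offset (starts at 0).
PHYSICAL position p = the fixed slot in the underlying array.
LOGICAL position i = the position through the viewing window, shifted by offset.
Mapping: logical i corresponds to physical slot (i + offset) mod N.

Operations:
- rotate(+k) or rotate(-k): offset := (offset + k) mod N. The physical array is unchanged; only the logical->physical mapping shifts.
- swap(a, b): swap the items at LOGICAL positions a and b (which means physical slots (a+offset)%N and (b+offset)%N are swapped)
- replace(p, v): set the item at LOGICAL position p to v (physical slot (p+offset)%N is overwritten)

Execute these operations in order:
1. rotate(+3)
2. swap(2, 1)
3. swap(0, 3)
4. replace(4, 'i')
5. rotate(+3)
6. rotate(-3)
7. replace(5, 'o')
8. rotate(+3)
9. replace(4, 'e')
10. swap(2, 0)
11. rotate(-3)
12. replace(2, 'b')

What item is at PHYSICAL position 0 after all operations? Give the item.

Answer: o

Derivation:
After op 1 (rotate(+3)): offset=3, physical=[A,B,C,D,E,F], logical=[D,E,F,A,B,C]
After op 2 (swap(2, 1)): offset=3, physical=[A,B,C,D,F,E], logical=[D,F,E,A,B,C]
After op 3 (swap(0, 3)): offset=3, physical=[D,B,C,A,F,E], logical=[A,F,E,D,B,C]
After op 4 (replace(4, 'i')): offset=3, physical=[D,i,C,A,F,E], logical=[A,F,E,D,i,C]
After op 5 (rotate(+3)): offset=0, physical=[D,i,C,A,F,E], logical=[D,i,C,A,F,E]
After op 6 (rotate(-3)): offset=3, physical=[D,i,C,A,F,E], logical=[A,F,E,D,i,C]
After op 7 (replace(5, 'o')): offset=3, physical=[D,i,o,A,F,E], logical=[A,F,E,D,i,o]
After op 8 (rotate(+3)): offset=0, physical=[D,i,o,A,F,E], logical=[D,i,o,A,F,E]
After op 9 (replace(4, 'e')): offset=0, physical=[D,i,o,A,e,E], logical=[D,i,o,A,e,E]
After op 10 (swap(2, 0)): offset=0, physical=[o,i,D,A,e,E], logical=[o,i,D,A,e,E]
After op 11 (rotate(-3)): offset=3, physical=[o,i,D,A,e,E], logical=[A,e,E,o,i,D]
After op 12 (replace(2, 'b')): offset=3, physical=[o,i,D,A,e,b], logical=[A,e,b,o,i,D]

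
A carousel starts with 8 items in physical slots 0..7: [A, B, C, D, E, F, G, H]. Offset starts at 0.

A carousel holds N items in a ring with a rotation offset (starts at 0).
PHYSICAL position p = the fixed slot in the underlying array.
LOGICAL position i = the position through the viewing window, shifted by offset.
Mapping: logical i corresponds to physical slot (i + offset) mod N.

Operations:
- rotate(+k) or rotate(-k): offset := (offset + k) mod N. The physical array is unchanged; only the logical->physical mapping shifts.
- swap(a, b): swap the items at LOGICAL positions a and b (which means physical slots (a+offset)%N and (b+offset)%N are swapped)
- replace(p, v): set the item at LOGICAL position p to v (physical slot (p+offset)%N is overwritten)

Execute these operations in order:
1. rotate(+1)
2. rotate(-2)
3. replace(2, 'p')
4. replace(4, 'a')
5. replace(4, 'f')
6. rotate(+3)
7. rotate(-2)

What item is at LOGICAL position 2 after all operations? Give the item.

After op 1 (rotate(+1)): offset=1, physical=[A,B,C,D,E,F,G,H], logical=[B,C,D,E,F,G,H,A]
After op 2 (rotate(-2)): offset=7, physical=[A,B,C,D,E,F,G,H], logical=[H,A,B,C,D,E,F,G]
After op 3 (replace(2, 'p')): offset=7, physical=[A,p,C,D,E,F,G,H], logical=[H,A,p,C,D,E,F,G]
After op 4 (replace(4, 'a')): offset=7, physical=[A,p,C,a,E,F,G,H], logical=[H,A,p,C,a,E,F,G]
After op 5 (replace(4, 'f')): offset=7, physical=[A,p,C,f,E,F,G,H], logical=[H,A,p,C,f,E,F,G]
After op 6 (rotate(+3)): offset=2, physical=[A,p,C,f,E,F,G,H], logical=[C,f,E,F,G,H,A,p]
After op 7 (rotate(-2)): offset=0, physical=[A,p,C,f,E,F,G,H], logical=[A,p,C,f,E,F,G,H]

Answer: C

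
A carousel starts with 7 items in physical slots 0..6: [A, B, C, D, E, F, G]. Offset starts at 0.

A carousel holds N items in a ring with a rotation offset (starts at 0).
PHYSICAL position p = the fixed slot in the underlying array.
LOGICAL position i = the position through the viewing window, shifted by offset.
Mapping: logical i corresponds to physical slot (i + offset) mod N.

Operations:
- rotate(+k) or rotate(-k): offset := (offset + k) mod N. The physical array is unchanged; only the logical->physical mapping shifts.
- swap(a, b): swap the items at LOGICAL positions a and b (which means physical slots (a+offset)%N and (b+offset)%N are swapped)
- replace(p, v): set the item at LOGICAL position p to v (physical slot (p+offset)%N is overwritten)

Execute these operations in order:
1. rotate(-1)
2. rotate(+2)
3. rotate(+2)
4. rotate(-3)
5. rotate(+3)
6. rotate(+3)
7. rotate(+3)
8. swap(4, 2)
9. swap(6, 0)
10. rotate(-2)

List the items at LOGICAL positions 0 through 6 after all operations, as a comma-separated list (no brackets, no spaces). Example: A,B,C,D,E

Answer: A,C,B,D,G,F,E

Derivation:
After op 1 (rotate(-1)): offset=6, physical=[A,B,C,D,E,F,G], logical=[G,A,B,C,D,E,F]
After op 2 (rotate(+2)): offset=1, physical=[A,B,C,D,E,F,G], logical=[B,C,D,E,F,G,A]
After op 3 (rotate(+2)): offset=3, physical=[A,B,C,D,E,F,G], logical=[D,E,F,G,A,B,C]
After op 4 (rotate(-3)): offset=0, physical=[A,B,C,D,E,F,G], logical=[A,B,C,D,E,F,G]
After op 5 (rotate(+3)): offset=3, physical=[A,B,C,D,E,F,G], logical=[D,E,F,G,A,B,C]
After op 6 (rotate(+3)): offset=6, physical=[A,B,C,D,E,F,G], logical=[G,A,B,C,D,E,F]
After op 7 (rotate(+3)): offset=2, physical=[A,B,C,D,E,F,G], logical=[C,D,E,F,G,A,B]
After op 8 (swap(4, 2)): offset=2, physical=[A,B,C,D,G,F,E], logical=[C,D,G,F,E,A,B]
After op 9 (swap(6, 0)): offset=2, physical=[A,C,B,D,G,F,E], logical=[B,D,G,F,E,A,C]
After op 10 (rotate(-2)): offset=0, physical=[A,C,B,D,G,F,E], logical=[A,C,B,D,G,F,E]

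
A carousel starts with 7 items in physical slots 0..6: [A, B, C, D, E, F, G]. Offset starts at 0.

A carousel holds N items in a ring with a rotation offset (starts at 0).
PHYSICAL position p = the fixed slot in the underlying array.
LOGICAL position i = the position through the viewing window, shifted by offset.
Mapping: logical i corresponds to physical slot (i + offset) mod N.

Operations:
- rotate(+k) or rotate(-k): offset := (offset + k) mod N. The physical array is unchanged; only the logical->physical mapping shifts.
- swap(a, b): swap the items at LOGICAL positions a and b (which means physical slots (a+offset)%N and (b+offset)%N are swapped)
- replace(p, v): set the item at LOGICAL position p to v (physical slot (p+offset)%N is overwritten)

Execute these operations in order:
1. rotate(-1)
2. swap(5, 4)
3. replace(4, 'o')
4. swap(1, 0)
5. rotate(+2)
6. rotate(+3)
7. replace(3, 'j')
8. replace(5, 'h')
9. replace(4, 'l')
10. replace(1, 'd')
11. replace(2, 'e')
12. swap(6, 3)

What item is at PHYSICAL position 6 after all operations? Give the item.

Answer: e

Derivation:
After op 1 (rotate(-1)): offset=6, physical=[A,B,C,D,E,F,G], logical=[G,A,B,C,D,E,F]
After op 2 (swap(5, 4)): offset=6, physical=[A,B,C,E,D,F,G], logical=[G,A,B,C,E,D,F]
After op 3 (replace(4, 'o')): offset=6, physical=[A,B,C,o,D,F,G], logical=[G,A,B,C,o,D,F]
After op 4 (swap(1, 0)): offset=6, physical=[G,B,C,o,D,F,A], logical=[A,G,B,C,o,D,F]
After op 5 (rotate(+2)): offset=1, physical=[G,B,C,o,D,F,A], logical=[B,C,o,D,F,A,G]
After op 6 (rotate(+3)): offset=4, physical=[G,B,C,o,D,F,A], logical=[D,F,A,G,B,C,o]
After op 7 (replace(3, 'j')): offset=4, physical=[j,B,C,o,D,F,A], logical=[D,F,A,j,B,C,o]
After op 8 (replace(5, 'h')): offset=4, physical=[j,B,h,o,D,F,A], logical=[D,F,A,j,B,h,o]
After op 9 (replace(4, 'l')): offset=4, physical=[j,l,h,o,D,F,A], logical=[D,F,A,j,l,h,o]
After op 10 (replace(1, 'd')): offset=4, physical=[j,l,h,o,D,d,A], logical=[D,d,A,j,l,h,o]
After op 11 (replace(2, 'e')): offset=4, physical=[j,l,h,o,D,d,e], logical=[D,d,e,j,l,h,o]
After op 12 (swap(6, 3)): offset=4, physical=[o,l,h,j,D,d,e], logical=[D,d,e,o,l,h,j]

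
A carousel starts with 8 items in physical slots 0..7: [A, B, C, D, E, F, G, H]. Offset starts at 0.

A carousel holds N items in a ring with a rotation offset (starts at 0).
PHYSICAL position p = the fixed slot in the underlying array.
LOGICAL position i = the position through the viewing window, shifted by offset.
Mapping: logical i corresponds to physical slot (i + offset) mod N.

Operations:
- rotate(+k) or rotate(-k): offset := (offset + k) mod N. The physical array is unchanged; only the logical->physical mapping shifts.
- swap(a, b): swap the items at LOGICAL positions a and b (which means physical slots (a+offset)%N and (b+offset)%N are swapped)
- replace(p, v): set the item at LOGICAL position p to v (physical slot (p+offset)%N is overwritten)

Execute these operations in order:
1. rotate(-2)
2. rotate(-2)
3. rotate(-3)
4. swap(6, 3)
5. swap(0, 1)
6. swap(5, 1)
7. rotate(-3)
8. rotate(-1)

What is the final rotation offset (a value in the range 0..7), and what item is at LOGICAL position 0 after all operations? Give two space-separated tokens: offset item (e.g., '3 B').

After op 1 (rotate(-2)): offset=6, physical=[A,B,C,D,E,F,G,H], logical=[G,H,A,B,C,D,E,F]
After op 2 (rotate(-2)): offset=4, physical=[A,B,C,D,E,F,G,H], logical=[E,F,G,H,A,B,C,D]
After op 3 (rotate(-3)): offset=1, physical=[A,B,C,D,E,F,G,H], logical=[B,C,D,E,F,G,H,A]
After op 4 (swap(6, 3)): offset=1, physical=[A,B,C,D,H,F,G,E], logical=[B,C,D,H,F,G,E,A]
After op 5 (swap(0, 1)): offset=1, physical=[A,C,B,D,H,F,G,E], logical=[C,B,D,H,F,G,E,A]
After op 6 (swap(5, 1)): offset=1, physical=[A,C,G,D,H,F,B,E], logical=[C,G,D,H,F,B,E,A]
After op 7 (rotate(-3)): offset=6, physical=[A,C,G,D,H,F,B,E], logical=[B,E,A,C,G,D,H,F]
After op 8 (rotate(-1)): offset=5, physical=[A,C,G,D,H,F,B,E], logical=[F,B,E,A,C,G,D,H]

Answer: 5 F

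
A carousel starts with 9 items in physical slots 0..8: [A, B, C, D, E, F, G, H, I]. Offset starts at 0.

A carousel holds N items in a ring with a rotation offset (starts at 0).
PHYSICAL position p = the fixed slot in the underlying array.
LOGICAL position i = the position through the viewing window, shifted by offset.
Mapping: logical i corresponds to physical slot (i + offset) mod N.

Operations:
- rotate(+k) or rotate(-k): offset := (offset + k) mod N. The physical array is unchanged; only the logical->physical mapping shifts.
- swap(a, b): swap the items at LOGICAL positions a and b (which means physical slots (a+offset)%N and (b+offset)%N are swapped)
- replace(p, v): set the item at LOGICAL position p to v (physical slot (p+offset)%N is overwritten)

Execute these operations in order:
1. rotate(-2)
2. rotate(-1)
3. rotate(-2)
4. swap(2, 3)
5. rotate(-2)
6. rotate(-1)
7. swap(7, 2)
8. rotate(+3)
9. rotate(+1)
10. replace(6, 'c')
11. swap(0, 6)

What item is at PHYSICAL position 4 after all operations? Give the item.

Answer: E

Derivation:
After op 1 (rotate(-2)): offset=7, physical=[A,B,C,D,E,F,G,H,I], logical=[H,I,A,B,C,D,E,F,G]
After op 2 (rotate(-1)): offset=6, physical=[A,B,C,D,E,F,G,H,I], logical=[G,H,I,A,B,C,D,E,F]
After op 3 (rotate(-2)): offset=4, physical=[A,B,C,D,E,F,G,H,I], logical=[E,F,G,H,I,A,B,C,D]
After op 4 (swap(2, 3)): offset=4, physical=[A,B,C,D,E,F,H,G,I], logical=[E,F,H,G,I,A,B,C,D]
After op 5 (rotate(-2)): offset=2, physical=[A,B,C,D,E,F,H,G,I], logical=[C,D,E,F,H,G,I,A,B]
After op 6 (rotate(-1)): offset=1, physical=[A,B,C,D,E,F,H,G,I], logical=[B,C,D,E,F,H,G,I,A]
After op 7 (swap(7, 2)): offset=1, physical=[A,B,C,I,E,F,H,G,D], logical=[B,C,I,E,F,H,G,D,A]
After op 8 (rotate(+3)): offset=4, physical=[A,B,C,I,E,F,H,G,D], logical=[E,F,H,G,D,A,B,C,I]
After op 9 (rotate(+1)): offset=5, physical=[A,B,C,I,E,F,H,G,D], logical=[F,H,G,D,A,B,C,I,E]
After op 10 (replace(6, 'c')): offset=5, physical=[A,B,c,I,E,F,H,G,D], logical=[F,H,G,D,A,B,c,I,E]
After op 11 (swap(0, 6)): offset=5, physical=[A,B,F,I,E,c,H,G,D], logical=[c,H,G,D,A,B,F,I,E]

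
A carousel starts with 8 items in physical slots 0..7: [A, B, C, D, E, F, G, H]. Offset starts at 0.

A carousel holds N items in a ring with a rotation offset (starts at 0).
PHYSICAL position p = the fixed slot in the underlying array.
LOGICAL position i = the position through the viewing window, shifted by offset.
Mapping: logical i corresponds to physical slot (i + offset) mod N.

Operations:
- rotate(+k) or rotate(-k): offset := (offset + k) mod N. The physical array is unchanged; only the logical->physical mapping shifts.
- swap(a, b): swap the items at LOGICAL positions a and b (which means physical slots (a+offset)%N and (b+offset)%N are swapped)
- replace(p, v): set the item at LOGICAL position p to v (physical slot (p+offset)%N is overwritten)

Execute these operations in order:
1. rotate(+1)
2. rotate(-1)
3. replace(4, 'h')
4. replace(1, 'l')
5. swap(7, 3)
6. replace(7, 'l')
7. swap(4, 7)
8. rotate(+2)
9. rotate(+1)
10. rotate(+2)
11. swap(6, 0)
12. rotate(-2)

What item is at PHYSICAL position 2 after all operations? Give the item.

Answer: C

Derivation:
After op 1 (rotate(+1)): offset=1, physical=[A,B,C,D,E,F,G,H], logical=[B,C,D,E,F,G,H,A]
After op 2 (rotate(-1)): offset=0, physical=[A,B,C,D,E,F,G,H], logical=[A,B,C,D,E,F,G,H]
After op 3 (replace(4, 'h')): offset=0, physical=[A,B,C,D,h,F,G,H], logical=[A,B,C,D,h,F,G,H]
After op 4 (replace(1, 'l')): offset=0, physical=[A,l,C,D,h,F,G,H], logical=[A,l,C,D,h,F,G,H]
After op 5 (swap(7, 3)): offset=0, physical=[A,l,C,H,h,F,G,D], logical=[A,l,C,H,h,F,G,D]
After op 6 (replace(7, 'l')): offset=0, physical=[A,l,C,H,h,F,G,l], logical=[A,l,C,H,h,F,G,l]
After op 7 (swap(4, 7)): offset=0, physical=[A,l,C,H,l,F,G,h], logical=[A,l,C,H,l,F,G,h]
After op 8 (rotate(+2)): offset=2, physical=[A,l,C,H,l,F,G,h], logical=[C,H,l,F,G,h,A,l]
After op 9 (rotate(+1)): offset=3, physical=[A,l,C,H,l,F,G,h], logical=[H,l,F,G,h,A,l,C]
After op 10 (rotate(+2)): offset=5, physical=[A,l,C,H,l,F,G,h], logical=[F,G,h,A,l,C,H,l]
After op 11 (swap(6, 0)): offset=5, physical=[A,l,C,F,l,H,G,h], logical=[H,G,h,A,l,C,F,l]
After op 12 (rotate(-2)): offset=3, physical=[A,l,C,F,l,H,G,h], logical=[F,l,H,G,h,A,l,C]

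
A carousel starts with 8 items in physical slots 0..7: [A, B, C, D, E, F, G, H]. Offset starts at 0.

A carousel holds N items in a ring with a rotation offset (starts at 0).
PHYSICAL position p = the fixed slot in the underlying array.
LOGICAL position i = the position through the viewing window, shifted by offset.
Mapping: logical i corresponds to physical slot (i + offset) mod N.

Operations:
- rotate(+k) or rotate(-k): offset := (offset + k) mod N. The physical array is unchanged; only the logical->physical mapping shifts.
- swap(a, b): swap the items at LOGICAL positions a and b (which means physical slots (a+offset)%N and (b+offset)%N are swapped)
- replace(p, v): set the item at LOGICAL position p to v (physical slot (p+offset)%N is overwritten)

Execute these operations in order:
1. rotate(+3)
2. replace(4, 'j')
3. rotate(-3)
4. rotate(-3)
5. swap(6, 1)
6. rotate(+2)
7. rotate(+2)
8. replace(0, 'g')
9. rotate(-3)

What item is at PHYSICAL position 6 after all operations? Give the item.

Answer: D

Derivation:
After op 1 (rotate(+3)): offset=3, physical=[A,B,C,D,E,F,G,H], logical=[D,E,F,G,H,A,B,C]
After op 2 (replace(4, 'j')): offset=3, physical=[A,B,C,D,E,F,G,j], logical=[D,E,F,G,j,A,B,C]
After op 3 (rotate(-3)): offset=0, physical=[A,B,C,D,E,F,G,j], logical=[A,B,C,D,E,F,G,j]
After op 4 (rotate(-3)): offset=5, physical=[A,B,C,D,E,F,G,j], logical=[F,G,j,A,B,C,D,E]
After op 5 (swap(6, 1)): offset=5, physical=[A,B,C,G,E,F,D,j], logical=[F,D,j,A,B,C,G,E]
After op 6 (rotate(+2)): offset=7, physical=[A,B,C,G,E,F,D,j], logical=[j,A,B,C,G,E,F,D]
After op 7 (rotate(+2)): offset=1, physical=[A,B,C,G,E,F,D,j], logical=[B,C,G,E,F,D,j,A]
After op 8 (replace(0, 'g')): offset=1, physical=[A,g,C,G,E,F,D,j], logical=[g,C,G,E,F,D,j,A]
After op 9 (rotate(-3)): offset=6, physical=[A,g,C,G,E,F,D,j], logical=[D,j,A,g,C,G,E,F]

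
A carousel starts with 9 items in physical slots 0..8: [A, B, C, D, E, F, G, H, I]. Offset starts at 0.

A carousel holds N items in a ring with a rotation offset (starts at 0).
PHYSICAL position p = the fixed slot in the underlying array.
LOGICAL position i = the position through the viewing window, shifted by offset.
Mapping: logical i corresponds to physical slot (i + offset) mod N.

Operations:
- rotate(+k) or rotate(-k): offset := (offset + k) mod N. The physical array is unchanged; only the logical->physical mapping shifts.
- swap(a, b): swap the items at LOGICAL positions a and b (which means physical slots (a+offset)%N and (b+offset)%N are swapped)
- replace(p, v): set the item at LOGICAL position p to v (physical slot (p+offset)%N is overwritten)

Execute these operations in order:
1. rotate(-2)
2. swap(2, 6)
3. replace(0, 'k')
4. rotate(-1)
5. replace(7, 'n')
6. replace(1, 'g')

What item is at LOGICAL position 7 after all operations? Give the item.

After op 1 (rotate(-2)): offset=7, physical=[A,B,C,D,E,F,G,H,I], logical=[H,I,A,B,C,D,E,F,G]
After op 2 (swap(2, 6)): offset=7, physical=[E,B,C,D,A,F,G,H,I], logical=[H,I,E,B,C,D,A,F,G]
After op 3 (replace(0, 'k')): offset=7, physical=[E,B,C,D,A,F,G,k,I], logical=[k,I,E,B,C,D,A,F,G]
After op 4 (rotate(-1)): offset=6, physical=[E,B,C,D,A,F,G,k,I], logical=[G,k,I,E,B,C,D,A,F]
After op 5 (replace(7, 'n')): offset=6, physical=[E,B,C,D,n,F,G,k,I], logical=[G,k,I,E,B,C,D,n,F]
After op 6 (replace(1, 'g')): offset=6, physical=[E,B,C,D,n,F,G,g,I], logical=[G,g,I,E,B,C,D,n,F]

Answer: n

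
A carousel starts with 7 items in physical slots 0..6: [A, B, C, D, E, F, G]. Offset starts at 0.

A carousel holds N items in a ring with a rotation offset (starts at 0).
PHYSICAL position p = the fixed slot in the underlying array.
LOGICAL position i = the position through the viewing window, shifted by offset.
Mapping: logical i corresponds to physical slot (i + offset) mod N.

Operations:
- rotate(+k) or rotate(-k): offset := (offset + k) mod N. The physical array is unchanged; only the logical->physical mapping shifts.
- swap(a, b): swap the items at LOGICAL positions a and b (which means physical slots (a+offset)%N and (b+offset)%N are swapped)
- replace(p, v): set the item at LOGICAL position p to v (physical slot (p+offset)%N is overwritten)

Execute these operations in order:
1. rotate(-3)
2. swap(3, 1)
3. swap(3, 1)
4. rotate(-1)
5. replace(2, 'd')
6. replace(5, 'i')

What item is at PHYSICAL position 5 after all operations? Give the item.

After op 1 (rotate(-3)): offset=4, physical=[A,B,C,D,E,F,G], logical=[E,F,G,A,B,C,D]
After op 2 (swap(3, 1)): offset=4, physical=[F,B,C,D,E,A,G], logical=[E,A,G,F,B,C,D]
After op 3 (swap(3, 1)): offset=4, physical=[A,B,C,D,E,F,G], logical=[E,F,G,A,B,C,D]
After op 4 (rotate(-1)): offset=3, physical=[A,B,C,D,E,F,G], logical=[D,E,F,G,A,B,C]
After op 5 (replace(2, 'd')): offset=3, physical=[A,B,C,D,E,d,G], logical=[D,E,d,G,A,B,C]
After op 6 (replace(5, 'i')): offset=3, physical=[A,i,C,D,E,d,G], logical=[D,E,d,G,A,i,C]

Answer: d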